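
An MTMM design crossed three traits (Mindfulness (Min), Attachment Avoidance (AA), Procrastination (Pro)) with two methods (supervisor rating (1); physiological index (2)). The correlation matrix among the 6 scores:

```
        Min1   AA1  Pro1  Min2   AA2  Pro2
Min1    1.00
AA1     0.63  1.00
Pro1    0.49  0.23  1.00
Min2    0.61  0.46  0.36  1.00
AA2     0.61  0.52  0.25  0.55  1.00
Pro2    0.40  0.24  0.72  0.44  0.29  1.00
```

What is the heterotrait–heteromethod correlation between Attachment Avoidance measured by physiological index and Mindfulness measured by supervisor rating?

Different traits and methods: r(AA2, Min1) = 0.61.

0.61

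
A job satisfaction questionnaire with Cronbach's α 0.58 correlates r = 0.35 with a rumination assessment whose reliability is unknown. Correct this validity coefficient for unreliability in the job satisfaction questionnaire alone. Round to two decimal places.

0.46

Single correction: r_c = r_obs / √r_xx = 0.35 / √0.58 = 0.35 / 0.7616 ≈ 0.46.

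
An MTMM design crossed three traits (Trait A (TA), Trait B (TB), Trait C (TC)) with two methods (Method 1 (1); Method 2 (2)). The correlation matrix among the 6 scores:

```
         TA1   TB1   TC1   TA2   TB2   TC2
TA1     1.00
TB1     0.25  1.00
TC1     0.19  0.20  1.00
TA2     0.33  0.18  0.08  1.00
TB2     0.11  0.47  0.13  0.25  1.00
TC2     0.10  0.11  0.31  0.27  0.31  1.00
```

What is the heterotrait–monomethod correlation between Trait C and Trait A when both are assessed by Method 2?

0.27

Different traits, same method: r(TC2, TA2) = 0.27.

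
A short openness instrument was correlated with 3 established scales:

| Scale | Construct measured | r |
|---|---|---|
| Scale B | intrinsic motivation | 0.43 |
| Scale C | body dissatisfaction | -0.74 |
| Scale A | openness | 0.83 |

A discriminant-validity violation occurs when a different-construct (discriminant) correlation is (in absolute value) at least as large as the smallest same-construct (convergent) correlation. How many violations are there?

Convergent (same construct = openness): Scale A.
Smallest convergent = 0.83. Discriminant |r|: 0.43, 0.74; count ≥ 0.83 → 0.

0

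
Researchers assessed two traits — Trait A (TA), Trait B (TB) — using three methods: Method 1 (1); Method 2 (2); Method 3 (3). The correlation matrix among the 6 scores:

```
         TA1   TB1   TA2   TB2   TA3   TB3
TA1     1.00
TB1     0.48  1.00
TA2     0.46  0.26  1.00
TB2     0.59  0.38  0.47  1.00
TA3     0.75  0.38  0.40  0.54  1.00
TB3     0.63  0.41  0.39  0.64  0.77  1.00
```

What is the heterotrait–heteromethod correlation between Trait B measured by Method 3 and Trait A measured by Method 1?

0.63

Different traits and methods: r(TB3, TA1) = 0.63.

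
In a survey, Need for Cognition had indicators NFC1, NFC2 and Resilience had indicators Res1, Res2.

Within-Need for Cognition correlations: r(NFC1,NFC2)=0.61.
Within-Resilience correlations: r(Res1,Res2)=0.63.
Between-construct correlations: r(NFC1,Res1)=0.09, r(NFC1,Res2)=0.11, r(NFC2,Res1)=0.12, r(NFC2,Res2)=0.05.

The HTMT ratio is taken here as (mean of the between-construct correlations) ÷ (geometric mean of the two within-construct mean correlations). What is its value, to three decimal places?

Between-construct mean = 0.37/4 = 0.0925.
Mean within-NFC = 0.61/1 = 0.6100; mean within-Res = 0.63/1 = 0.6300.
Geometric mean = √(0.6100 × 0.6300) = 0.6199.
HTMT = 0.0925 / 0.6199 = 0.149.

0.149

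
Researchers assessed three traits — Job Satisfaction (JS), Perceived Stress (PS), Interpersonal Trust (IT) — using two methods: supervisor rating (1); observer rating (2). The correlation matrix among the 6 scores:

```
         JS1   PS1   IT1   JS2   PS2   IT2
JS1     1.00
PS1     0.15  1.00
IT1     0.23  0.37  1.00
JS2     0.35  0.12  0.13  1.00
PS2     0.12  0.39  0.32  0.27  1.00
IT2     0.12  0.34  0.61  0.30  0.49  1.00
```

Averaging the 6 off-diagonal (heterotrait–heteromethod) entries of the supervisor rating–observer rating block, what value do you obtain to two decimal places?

0.19

HTHM values (method 1 × method 2): 0.12, 0.12, 0.12, 0.34, 0.13, 0.32; mean = 1.15/6 = 0.19.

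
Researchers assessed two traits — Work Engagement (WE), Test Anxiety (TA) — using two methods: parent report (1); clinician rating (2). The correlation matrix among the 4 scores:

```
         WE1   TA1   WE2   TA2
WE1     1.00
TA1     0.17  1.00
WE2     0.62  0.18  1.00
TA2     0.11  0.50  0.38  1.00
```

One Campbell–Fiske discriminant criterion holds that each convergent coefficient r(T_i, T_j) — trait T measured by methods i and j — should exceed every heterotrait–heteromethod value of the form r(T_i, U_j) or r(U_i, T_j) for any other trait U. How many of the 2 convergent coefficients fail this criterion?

0

Each convergent coefficient versus the relevant comparison correlations:
WE (methods 1·2): 0.62 vs {0.11, 0.18} → pass.
TA (methods 1·2): 0.50 vs {0.18, 0.11} → pass.
0 of 2 fail.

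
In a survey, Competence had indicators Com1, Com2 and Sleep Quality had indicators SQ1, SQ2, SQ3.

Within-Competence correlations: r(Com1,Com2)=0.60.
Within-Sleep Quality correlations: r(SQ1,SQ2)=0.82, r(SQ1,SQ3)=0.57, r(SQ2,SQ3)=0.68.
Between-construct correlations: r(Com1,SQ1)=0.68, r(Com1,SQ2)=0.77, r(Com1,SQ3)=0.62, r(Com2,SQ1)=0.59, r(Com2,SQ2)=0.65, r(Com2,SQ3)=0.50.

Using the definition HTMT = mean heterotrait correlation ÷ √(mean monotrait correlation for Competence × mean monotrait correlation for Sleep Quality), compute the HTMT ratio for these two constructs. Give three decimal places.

Mean heterotrait r = 3.81/6 = 0.6350.
Mean within-Com = 0.60/1 = 0.6000; mean within-SQ = 2.07/3 = 0.6900.
Geometric mean = √(0.6000 × 0.6900) = 0.6434.
HTMT = 0.6350 / 0.6434 = 0.987.

0.987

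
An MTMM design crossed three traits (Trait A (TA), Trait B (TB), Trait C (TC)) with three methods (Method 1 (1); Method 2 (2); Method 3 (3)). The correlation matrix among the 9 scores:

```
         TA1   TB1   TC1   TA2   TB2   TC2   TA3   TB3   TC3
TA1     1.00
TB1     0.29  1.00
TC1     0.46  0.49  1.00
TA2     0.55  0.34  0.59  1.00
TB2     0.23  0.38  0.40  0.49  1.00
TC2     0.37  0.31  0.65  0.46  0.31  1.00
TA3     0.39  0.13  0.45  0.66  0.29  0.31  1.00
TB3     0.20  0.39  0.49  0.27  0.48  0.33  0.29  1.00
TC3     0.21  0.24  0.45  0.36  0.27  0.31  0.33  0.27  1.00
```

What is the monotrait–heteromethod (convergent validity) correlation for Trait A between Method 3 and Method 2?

0.66

Same trait (TA), different methods: r(TA3, TA2) = 0.66.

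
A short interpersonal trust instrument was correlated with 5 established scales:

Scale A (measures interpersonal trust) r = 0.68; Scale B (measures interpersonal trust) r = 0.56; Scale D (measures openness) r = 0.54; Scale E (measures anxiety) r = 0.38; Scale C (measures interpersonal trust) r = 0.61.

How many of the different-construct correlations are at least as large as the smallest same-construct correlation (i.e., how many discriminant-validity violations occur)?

Convergent (same construct = interpersonal trust): Scale A, Scale B, Scale C.
Smallest convergent = 0.56. Discriminant values: 0.54, 0.38; count ≥ 0.56 → 0.

0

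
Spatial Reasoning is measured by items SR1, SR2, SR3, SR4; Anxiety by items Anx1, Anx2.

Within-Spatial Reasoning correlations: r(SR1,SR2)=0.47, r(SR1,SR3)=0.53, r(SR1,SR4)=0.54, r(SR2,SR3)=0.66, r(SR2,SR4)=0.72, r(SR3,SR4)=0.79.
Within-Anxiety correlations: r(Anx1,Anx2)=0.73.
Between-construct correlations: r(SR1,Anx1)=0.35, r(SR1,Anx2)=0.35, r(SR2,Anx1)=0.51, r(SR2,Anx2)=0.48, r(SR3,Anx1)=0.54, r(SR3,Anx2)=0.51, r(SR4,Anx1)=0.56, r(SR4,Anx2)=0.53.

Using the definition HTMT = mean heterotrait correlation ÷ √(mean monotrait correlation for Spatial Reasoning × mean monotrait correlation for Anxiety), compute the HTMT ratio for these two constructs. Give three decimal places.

Mean between = 3.83/8 = 0.4788.
Mean within-SR = 3.71/6 = 0.6183; mean within-Anx = 0.73/1 = 0.7300.
Geometric mean = √(0.6183 × 0.7300) = 0.6718.
HTMT = 0.4788 / 0.6718 = 0.713.

0.713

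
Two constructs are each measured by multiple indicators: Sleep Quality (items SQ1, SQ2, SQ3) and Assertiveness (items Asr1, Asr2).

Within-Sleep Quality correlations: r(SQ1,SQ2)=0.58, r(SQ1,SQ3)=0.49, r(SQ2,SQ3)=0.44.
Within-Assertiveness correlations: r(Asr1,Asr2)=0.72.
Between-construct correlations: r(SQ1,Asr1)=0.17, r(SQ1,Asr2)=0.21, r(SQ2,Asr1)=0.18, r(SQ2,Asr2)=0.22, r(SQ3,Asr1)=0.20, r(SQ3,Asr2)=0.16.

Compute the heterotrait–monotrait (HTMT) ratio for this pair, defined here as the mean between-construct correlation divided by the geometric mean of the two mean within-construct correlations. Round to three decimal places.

Between-construct mean = 1.14/6 = 0.1900.
Mean within-SQ = 1.51/3 = 0.5033; mean within-Asr = 0.72/1 = 0.7200.
Geometric mean = √(0.5033 × 0.7200) = 0.6020.
HTMT = 0.1900 / 0.6020 = 0.316.

0.316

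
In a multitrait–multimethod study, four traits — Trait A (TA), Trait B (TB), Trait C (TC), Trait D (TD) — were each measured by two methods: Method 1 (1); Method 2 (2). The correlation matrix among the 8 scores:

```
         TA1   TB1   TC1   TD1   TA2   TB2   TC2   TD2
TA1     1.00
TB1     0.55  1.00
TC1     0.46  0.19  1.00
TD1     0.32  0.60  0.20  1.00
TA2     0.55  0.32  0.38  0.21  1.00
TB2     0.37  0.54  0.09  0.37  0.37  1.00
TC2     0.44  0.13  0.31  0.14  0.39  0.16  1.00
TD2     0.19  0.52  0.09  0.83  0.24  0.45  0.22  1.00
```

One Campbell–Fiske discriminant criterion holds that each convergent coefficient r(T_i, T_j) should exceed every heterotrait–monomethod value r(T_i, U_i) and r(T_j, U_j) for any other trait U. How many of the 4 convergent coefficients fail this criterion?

Convergent coefficients and their comparison sets:
TA (methods 1·2): 0.55 vs {0.55, 0.37, 0.46, 0.39, 0.32, 0.24} → fail.
TB (methods 1·2): 0.54 vs {0.55, 0.37, 0.19, 0.16, 0.60, 0.45} → fail.
TC (methods 1·2): 0.31 vs {0.46, 0.39, 0.19, 0.16, 0.20, 0.22} → fail.
TD (methods 1·2): 0.83 vs {0.32, 0.24, 0.60, 0.45, 0.20, 0.22} → pass.
3 of 4 fail.

3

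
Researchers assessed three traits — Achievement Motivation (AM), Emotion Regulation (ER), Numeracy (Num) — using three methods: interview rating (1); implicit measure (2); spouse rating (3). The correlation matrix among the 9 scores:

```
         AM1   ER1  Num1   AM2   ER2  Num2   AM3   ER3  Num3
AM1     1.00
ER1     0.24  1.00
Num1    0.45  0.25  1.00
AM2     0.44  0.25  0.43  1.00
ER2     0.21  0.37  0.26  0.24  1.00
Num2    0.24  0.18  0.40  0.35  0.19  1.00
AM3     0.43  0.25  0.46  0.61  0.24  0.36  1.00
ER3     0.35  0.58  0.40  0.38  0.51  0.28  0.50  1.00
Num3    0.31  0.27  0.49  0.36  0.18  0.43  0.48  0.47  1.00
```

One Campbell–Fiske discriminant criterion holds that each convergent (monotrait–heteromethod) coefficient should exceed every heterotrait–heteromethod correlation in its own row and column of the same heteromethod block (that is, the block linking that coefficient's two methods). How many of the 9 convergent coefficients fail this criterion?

Convergent coefficients and their comparison sets:
AM (methods 1·2): 0.44 vs {0.21, 0.25, 0.24, 0.43} → pass.
AM (methods 1·3): 0.43 vs {0.35, 0.25, 0.31, 0.46} → fail.
AM (methods 2·3): 0.61 vs {0.38, 0.24, 0.36, 0.36} → pass.
ER (methods 1·2): 0.37 vs {0.25, 0.21, 0.18, 0.26} → pass.
ER (methods 1·3): 0.58 vs {0.25, 0.35, 0.27, 0.40} → pass.
ER (methods 2·3): 0.51 vs {0.24, 0.38, 0.18, 0.28} → pass.
Num (methods 1·2): 0.40 vs {0.43, 0.24, 0.26, 0.18} → fail.
Num (methods 1·3): 0.49 vs {0.46, 0.31, 0.40, 0.27} → pass.
Num (methods 2·3): 0.43 vs {0.36, 0.36, 0.28, 0.18} → pass.
2 of 9 fail.

2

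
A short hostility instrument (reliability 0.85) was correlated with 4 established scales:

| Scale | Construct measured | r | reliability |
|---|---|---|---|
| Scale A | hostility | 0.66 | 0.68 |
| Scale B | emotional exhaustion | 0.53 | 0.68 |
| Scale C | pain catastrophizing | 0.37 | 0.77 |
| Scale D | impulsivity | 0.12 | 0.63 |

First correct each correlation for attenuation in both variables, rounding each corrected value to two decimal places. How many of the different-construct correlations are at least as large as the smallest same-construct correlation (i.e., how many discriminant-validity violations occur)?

Disattenuated r (r / √(r_scale · r_new)):
  Scale A (conv): 0.66 / √(0.68·0.85) = 0.87
  Scale B (disc): 0.53 / √(0.68·0.85) = 0.70
  Scale C (disc): 0.37 / √(0.77·0.85) = 0.46
  Scale D (disc): 0.12 / √(0.63·0.85) = 0.16
Smallest convergent = 0.87. Discriminant values: 0.70, 0.46, 0.16; count ≥ 0.87 → 0.

0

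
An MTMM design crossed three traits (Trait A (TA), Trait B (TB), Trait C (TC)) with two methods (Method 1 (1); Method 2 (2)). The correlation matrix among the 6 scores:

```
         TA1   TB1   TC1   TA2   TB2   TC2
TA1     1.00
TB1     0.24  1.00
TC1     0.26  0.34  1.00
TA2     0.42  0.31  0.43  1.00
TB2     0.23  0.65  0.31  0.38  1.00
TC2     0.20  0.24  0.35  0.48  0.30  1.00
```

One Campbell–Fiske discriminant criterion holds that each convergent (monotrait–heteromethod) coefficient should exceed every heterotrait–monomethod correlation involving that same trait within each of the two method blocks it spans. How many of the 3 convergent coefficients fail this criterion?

Convergent coefficients and their comparison sets:
TA (methods 1·2): 0.42 vs {0.24, 0.38, 0.26, 0.48} → fail.
TB (methods 1·2): 0.65 vs {0.24, 0.38, 0.34, 0.30} → pass.
TC (methods 1·2): 0.35 vs {0.26, 0.48, 0.34, 0.30} → fail.
2 of 3 fail.

2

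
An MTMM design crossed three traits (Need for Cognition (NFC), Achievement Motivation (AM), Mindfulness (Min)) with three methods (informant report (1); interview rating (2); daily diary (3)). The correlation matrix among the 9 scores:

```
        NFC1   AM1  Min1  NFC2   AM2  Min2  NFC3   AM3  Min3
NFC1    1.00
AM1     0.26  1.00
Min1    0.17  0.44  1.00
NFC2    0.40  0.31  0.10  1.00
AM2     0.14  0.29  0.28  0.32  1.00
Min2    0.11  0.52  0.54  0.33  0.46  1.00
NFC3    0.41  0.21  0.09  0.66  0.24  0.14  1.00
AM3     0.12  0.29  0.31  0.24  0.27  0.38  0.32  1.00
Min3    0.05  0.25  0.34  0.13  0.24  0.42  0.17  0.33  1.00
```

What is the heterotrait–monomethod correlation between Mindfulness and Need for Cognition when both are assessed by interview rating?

0.33

Different traits, same method: r(Min2, NFC2) = 0.33.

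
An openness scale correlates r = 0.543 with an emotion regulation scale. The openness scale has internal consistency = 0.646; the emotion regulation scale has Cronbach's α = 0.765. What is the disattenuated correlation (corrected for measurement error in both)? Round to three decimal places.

r_true = r_obs / √(r_xx · r_yy) = 0.543 / √(0.646 × 0.765) = 0.543 / √0.494190 = 0.543 / 0.7030 ≈ 0.772.

0.772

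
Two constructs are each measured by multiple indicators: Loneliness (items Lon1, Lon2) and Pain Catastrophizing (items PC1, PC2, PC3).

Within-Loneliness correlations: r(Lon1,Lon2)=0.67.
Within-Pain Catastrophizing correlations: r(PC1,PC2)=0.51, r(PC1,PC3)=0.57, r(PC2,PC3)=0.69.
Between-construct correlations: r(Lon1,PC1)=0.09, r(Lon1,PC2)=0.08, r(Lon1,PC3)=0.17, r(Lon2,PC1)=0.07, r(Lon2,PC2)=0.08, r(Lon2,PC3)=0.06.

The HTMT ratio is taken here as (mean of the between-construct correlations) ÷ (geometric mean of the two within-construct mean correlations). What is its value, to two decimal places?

Mean between = 0.55/6 = 0.0917.
Mean within-Lon = 0.67/1 = 0.6700; mean within-PC = 1.77/3 = 0.5900.
Geometric mean = √(0.6700 × 0.5900) = 0.6287.
HTMT = 0.0917 / 0.6287 = 0.15.

0.15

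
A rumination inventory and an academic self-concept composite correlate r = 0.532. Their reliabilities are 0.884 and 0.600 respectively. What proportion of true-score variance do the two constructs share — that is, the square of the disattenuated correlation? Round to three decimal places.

0.534

Disattenuated r = 0.532 / √(0.884 × 0.600) = 0.532 / 0.7283 = 0.7305.
Shared true-score variance = 0.7305² = 0.5336 ≈ 0.534.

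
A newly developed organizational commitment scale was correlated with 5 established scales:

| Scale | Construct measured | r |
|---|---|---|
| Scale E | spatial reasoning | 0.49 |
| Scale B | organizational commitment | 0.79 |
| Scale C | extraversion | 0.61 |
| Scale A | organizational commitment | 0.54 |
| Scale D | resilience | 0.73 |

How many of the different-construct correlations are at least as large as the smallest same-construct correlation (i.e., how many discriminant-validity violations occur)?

2

Convergent (same construct = organizational commitment): Scale B, Scale A.
Smallest convergent = 0.54. Discriminant values: 0.49, 0.61, 0.73; count ≥ 0.54 → 2.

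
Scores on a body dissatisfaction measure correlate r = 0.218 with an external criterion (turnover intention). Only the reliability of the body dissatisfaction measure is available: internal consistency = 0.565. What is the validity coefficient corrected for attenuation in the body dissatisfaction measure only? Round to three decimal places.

0.290

Single correction: r_c = r_obs / √r_xx = 0.218 / √0.565 = 0.218 / 0.7517 ≈ 0.290.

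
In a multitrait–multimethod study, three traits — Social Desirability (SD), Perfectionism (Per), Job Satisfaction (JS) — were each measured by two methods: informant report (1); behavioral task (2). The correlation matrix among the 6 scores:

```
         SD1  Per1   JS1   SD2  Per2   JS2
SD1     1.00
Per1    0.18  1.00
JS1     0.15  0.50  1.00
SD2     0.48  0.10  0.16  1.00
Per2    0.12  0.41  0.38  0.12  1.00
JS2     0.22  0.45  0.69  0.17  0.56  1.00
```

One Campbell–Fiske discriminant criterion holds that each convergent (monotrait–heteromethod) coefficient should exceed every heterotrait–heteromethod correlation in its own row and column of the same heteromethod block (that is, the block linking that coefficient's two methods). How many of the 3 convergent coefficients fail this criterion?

1

Convergent coefficients and their comparison sets:
SD (methods 1·2): 0.48 vs {0.12, 0.10, 0.22, 0.16} → pass.
Per (methods 1·2): 0.41 vs {0.10, 0.12, 0.45, 0.38} → fail.
JS (methods 1·2): 0.69 vs {0.16, 0.22, 0.38, 0.45} → pass.
1 of 3 fail.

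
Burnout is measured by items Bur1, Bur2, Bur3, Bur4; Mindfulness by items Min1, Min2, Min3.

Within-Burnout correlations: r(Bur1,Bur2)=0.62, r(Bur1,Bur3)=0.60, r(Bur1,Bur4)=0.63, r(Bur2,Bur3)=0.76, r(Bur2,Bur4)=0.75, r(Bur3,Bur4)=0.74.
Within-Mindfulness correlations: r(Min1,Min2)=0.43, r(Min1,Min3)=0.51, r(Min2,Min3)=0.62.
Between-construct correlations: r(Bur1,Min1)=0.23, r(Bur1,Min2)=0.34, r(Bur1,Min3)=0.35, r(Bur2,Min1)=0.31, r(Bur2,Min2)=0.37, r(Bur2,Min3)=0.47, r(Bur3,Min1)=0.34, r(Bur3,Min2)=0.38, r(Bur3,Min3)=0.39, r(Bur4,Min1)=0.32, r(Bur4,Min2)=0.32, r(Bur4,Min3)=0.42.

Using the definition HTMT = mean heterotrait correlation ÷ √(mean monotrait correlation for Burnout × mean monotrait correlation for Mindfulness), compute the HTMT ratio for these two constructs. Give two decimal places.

0.59

Between-construct mean = 4.24/12 = 0.3533.
Mean within-Bur = 4.10/6 = 0.6833; mean within-Min = 1.56/3 = 0.5200.
Geometric mean = √(0.6833 × 0.5200) = 0.5961.
HTMT = 0.3533 / 0.5961 = 0.59.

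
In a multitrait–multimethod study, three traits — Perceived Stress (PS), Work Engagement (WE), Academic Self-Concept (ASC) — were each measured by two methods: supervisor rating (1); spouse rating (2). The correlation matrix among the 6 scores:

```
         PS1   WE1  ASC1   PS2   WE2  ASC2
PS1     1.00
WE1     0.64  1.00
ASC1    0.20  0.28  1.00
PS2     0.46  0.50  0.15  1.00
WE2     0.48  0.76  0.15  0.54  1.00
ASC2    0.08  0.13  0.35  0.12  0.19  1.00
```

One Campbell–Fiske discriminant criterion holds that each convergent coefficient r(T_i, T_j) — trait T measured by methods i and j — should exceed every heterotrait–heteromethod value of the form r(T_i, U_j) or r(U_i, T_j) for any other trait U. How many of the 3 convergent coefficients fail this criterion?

1

Convergent coefficients and their comparison sets:
PS (methods 1·2): 0.46 vs {0.48, 0.50, 0.08, 0.15} → fail.
WE (methods 1·2): 0.76 vs {0.50, 0.48, 0.13, 0.15} → pass.
ASC (methods 1·2): 0.35 vs {0.15, 0.08, 0.15, 0.13} → pass.
1 of 3 fail.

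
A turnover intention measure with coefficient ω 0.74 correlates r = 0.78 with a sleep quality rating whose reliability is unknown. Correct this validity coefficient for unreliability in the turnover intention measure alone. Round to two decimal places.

Single correction: r_c = r_obs / √r_xx = 0.78 / √0.74 = 0.78 / 0.8602 ≈ 0.91.

0.91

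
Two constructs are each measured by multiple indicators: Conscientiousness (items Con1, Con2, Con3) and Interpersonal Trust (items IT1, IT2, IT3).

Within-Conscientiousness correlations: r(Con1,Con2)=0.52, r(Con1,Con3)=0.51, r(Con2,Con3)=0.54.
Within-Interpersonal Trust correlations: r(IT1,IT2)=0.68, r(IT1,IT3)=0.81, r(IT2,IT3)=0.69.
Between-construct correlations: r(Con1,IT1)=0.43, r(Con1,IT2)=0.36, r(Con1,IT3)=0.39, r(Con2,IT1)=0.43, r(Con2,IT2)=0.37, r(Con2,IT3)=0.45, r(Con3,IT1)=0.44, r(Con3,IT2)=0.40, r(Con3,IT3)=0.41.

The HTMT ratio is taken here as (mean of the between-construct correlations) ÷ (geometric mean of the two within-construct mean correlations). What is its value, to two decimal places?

Mean heterotrait r = 3.68/9 = 0.4089.
Mean within-Con = 1.57/3 = 0.5233; mean within-IT = 2.18/3 = 0.7267.
Geometric mean = √(0.5233 × 0.7267) = 0.6167.
HTMT = 0.4089 / 0.6167 = 0.66.

0.66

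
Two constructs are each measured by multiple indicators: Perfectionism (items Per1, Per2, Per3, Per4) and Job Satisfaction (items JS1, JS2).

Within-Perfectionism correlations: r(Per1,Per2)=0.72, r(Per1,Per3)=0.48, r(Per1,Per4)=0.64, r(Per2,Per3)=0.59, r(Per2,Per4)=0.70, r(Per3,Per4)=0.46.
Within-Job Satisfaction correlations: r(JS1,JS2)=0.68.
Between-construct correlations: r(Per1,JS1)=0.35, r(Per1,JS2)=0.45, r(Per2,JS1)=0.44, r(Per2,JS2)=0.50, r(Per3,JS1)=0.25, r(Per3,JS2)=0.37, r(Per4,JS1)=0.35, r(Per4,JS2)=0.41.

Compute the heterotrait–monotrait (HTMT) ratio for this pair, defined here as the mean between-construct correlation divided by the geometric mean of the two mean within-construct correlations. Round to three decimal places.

Between-construct mean = 3.12/8 = 0.3900.
Mean within-Per = 3.59/6 = 0.5983; mean within-JS = 0.68/1 = 0.6800.
Geometric mean = √(0.5983 × 0.6800) = 0.6378.
HTMT = 0.3900 / 0.6378 = 0.611.

0.611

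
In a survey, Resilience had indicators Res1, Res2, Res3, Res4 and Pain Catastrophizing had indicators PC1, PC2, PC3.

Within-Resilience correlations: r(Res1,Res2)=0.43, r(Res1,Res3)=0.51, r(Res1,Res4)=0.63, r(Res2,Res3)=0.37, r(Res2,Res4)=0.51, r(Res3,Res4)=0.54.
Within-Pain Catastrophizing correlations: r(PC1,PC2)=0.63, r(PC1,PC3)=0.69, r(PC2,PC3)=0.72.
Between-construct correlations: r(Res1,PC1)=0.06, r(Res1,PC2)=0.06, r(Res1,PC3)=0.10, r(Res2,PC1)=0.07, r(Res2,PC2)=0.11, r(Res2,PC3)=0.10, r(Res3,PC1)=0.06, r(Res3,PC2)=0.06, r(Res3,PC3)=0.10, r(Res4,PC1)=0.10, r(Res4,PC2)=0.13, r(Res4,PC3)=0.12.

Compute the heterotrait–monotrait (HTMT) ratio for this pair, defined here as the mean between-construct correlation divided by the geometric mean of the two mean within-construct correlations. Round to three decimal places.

0.153

Mean heterotrait r = 1.07/12 = 0.0892.
Mean within-Res = 2.99/6 = 0.4983; mean within-PC = 2.04/3 = 0.6800.
Geometric mean = √(0.4983 × 0.6800) = 0.5821.
HTMT = 0.0892 / 0.5821 = 0.153.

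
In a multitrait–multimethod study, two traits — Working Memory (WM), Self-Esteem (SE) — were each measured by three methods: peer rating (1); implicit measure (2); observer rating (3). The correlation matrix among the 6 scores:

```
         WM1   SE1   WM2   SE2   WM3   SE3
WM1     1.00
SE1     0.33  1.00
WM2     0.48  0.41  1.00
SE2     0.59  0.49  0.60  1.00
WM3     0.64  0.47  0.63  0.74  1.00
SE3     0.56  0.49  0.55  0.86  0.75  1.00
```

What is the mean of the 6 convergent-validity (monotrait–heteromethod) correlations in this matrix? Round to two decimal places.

Convergent values: 0.48, 0.64, 0.63, 0.49, 0.49, 0.86; mean = 3.59/6 = 0.60.

0.60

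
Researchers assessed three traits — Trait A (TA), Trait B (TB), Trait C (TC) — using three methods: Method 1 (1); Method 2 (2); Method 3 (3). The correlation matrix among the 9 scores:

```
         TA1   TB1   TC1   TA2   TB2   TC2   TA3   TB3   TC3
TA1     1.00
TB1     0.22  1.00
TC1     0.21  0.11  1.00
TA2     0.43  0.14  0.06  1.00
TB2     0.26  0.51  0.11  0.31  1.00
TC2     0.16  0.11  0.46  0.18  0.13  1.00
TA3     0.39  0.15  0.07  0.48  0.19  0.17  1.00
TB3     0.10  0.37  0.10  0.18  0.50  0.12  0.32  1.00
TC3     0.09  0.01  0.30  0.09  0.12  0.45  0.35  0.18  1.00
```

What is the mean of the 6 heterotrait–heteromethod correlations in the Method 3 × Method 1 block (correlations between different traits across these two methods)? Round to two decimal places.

HTHM values (method 3 × method 1): 0.15, 0.07, 0.10, 0.10, 0.09, 0.01; mean = 0.52/6 = 0.09.

0.09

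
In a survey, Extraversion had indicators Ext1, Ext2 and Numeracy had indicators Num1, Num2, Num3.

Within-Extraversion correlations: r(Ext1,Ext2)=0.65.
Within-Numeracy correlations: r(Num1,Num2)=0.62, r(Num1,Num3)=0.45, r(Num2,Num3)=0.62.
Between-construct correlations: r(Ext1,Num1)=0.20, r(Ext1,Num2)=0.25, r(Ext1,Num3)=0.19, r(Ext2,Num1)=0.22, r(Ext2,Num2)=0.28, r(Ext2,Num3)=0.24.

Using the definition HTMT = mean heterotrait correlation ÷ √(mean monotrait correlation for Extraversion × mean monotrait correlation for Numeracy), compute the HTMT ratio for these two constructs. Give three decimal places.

Mean between = 1.38/6 = 0.2300.
Mean within-Ext = 0.65/1 = 0.6500; mean within-Num = 1.69/3 = 0.5633.
Geometric mean = √(0.6500 × 0.5633) = 0.6051.
HTMT = 0.2300 / 0.6051 = 0.380.

0.380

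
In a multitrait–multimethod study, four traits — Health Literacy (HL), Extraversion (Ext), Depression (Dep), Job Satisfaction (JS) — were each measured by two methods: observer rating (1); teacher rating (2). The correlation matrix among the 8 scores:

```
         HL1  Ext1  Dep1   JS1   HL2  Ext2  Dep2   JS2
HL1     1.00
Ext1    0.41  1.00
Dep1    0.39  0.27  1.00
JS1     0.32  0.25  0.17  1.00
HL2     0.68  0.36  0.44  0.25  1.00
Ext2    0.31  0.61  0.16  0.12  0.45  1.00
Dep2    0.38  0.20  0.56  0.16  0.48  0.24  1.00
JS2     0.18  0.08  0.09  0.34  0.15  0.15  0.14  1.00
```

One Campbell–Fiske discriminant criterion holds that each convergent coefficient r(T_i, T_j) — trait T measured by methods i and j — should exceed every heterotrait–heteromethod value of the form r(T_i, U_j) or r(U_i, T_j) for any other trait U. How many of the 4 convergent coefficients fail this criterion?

0

Checking each validity diagonal entry against its comparison values:
HL (methods 1·2): 0.68 vs {0.31, 0.36, 0.38, 0.44, 0.18, 0.25} → pass.
Ext (methods 1·2): 0.61 vs {0.36, 0.31, 0.20, 0.16, 0.08, 0.12} → pass.
Dep (methods 1·2): 0.56 vs {0.44, 0.38, 0.16, 0.20, 0.09, 0.16} → pass.
JS (methods 1·2): 0.34 vs {0.25, 0.18, 0.12, 0.08, 0.16, 0.09} → pass.
0 of 4 fail.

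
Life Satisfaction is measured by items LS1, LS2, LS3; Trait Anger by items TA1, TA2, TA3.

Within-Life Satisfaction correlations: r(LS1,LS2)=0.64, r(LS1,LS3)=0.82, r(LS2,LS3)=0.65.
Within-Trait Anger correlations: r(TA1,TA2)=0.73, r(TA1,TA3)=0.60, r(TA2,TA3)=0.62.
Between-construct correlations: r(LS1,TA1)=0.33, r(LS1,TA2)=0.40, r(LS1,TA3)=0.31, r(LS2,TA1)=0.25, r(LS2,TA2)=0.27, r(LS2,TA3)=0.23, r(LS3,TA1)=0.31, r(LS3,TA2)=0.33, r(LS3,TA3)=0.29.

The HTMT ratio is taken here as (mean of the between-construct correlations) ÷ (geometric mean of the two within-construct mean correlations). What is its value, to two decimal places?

Mean between = 2.72/9 = 0.3022.
Mean within-LS = 2.11/3 = 0.7033; mean within-TA = 1.95/3 = 0.6500.
Geometric mean = √(0.7033 × 0.6500) = 0.6761.
HTMT = 0.3022 / 0.6761 = 0.45.

0.45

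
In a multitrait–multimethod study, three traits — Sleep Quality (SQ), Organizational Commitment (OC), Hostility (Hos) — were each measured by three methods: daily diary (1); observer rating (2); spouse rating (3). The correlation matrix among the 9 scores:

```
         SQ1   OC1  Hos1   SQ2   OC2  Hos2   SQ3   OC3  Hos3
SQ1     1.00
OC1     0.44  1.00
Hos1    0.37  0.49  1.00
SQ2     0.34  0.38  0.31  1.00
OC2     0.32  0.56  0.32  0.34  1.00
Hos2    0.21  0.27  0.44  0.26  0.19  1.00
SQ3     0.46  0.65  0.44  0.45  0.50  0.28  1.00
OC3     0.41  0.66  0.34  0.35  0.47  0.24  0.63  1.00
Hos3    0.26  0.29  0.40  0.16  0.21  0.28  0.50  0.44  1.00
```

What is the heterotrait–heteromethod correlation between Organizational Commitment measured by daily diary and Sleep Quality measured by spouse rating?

Different traits and methods: r(OC1, SQ3) = 0.65.

0.65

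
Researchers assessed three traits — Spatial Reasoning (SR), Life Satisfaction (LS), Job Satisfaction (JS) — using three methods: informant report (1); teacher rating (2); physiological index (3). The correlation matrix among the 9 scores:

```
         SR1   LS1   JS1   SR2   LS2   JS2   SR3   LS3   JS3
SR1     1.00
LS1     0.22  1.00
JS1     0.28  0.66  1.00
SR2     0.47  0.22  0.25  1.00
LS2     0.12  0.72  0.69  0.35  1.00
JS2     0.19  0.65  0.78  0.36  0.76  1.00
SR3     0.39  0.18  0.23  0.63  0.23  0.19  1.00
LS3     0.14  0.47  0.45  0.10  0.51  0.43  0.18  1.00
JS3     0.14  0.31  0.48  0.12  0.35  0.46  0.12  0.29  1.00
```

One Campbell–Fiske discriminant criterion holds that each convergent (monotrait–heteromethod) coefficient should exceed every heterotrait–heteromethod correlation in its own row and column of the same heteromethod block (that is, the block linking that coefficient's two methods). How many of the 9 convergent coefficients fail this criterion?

0

Convergent coefficients and their comparison sets:
SR (methods 1·2): 0.47 vs {0.12, 0.22, 0.19, 0.25} → pass.
SR (methods 1·3): 0.39 vs {0.14, 0.18, 0.14, 0.23} → pass.
SR (methods 2·3): 0.63 vs {0.10, 0.23, 0.12, 0.19} → pass.
LS (methods 1·2): 0.72 vs {0.22, 0.12, 0.65, 0.69} → pass.
LS (methods 1·3): 0.47 vs {0.18, 0.14, 0.31, 0.45} → pass.
LS (methods 2·3): 0.51 vs {0.23, 0.10, 0.35, 0.43} → pass.
JS (methods 1·2): 0.78 vs {0.25, 0.19, 0.69, 0.65} → pass.
JS (methods 1·3): 0.48 vs {0.23, 0.14, 0.45, 0.31} → pass.
JS (methods 2·3): 0.46 vs {0.19, 0.12, 0.43, 0.35} → pass.
0 of 9 fail.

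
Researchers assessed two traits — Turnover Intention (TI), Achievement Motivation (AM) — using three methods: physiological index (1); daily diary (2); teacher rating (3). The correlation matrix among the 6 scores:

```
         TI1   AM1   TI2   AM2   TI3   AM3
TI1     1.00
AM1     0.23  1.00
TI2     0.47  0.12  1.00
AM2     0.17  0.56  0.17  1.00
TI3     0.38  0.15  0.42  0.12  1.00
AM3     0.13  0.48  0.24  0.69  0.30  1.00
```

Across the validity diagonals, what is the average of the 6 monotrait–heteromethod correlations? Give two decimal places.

Convergent values: 0.47, 0.38, 0.42, 0.56, 0.48, 0.69; mean = 3.00/6 = 0.50.

0.50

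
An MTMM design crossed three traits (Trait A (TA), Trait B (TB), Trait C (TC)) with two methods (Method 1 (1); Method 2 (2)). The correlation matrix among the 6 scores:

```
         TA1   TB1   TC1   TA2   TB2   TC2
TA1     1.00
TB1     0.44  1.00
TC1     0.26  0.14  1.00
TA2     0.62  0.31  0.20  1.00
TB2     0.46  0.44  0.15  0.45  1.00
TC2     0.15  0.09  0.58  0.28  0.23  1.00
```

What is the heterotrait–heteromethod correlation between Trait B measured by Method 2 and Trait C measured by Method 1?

Different traits and methods: r(TB2, TC1) = 0.15.

0.15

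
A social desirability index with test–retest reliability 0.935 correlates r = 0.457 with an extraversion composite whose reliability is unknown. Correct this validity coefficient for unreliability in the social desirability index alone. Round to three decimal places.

Single correction: r_c = r_obs / √r_xx = 0.457 / √0.935 = 0.457 / 0.9670 ≈ 0.473.

0.473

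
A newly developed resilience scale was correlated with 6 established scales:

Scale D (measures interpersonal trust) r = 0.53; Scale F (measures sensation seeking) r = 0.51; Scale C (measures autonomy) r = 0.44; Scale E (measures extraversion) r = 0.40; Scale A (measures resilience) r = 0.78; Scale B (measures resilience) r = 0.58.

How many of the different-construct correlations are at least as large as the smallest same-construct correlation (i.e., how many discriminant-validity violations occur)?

0

Convergent (same construct = resilience): Scale A, Scale B.
Smallest convergent = 0.58. Discriminant values: 0.53, 0.51, 0.44, 0.40; count ≥ 0.58 → 0.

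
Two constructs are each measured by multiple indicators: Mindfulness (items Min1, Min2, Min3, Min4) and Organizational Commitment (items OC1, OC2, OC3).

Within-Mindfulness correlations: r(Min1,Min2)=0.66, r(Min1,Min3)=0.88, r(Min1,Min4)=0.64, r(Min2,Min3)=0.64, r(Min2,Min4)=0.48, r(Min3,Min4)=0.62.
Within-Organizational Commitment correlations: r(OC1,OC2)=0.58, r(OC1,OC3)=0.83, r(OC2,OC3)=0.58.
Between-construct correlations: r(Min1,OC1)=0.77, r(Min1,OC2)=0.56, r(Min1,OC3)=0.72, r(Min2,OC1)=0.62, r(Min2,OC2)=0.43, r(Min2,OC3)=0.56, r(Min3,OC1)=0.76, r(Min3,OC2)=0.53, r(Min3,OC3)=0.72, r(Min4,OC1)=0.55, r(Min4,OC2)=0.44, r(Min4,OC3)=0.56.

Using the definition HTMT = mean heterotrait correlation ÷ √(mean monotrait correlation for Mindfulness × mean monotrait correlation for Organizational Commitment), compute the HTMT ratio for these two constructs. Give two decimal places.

0.91

Mean between = 7.22/12 = 0.6017.
Mean within-Min = 3.92/6 = 0.6533; mean within-OC = 1.99/3 = 0.6633.
Geometric mean = √(0.6533 × 0.6633) = 0.6583.
HTMT = 0.6017 / 0.6583 = 0.91.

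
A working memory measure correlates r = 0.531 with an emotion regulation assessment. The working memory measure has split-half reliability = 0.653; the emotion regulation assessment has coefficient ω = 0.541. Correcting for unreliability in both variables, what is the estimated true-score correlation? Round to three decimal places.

0.893

r_true = r_obs / √(r_xx · r_yy) = 0.531 / √(0.653 × 0.541) = 0.531 / √0.353273 = 0.531 / 0.5944 ≈ 0.893.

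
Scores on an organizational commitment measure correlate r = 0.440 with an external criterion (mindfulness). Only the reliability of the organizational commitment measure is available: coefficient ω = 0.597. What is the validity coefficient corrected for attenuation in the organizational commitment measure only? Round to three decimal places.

Single correction: r_c = r_obs / √r_xx = 0.440 / √0.597 = 0.440 / 0.7727 ≈ 0.569.

0.569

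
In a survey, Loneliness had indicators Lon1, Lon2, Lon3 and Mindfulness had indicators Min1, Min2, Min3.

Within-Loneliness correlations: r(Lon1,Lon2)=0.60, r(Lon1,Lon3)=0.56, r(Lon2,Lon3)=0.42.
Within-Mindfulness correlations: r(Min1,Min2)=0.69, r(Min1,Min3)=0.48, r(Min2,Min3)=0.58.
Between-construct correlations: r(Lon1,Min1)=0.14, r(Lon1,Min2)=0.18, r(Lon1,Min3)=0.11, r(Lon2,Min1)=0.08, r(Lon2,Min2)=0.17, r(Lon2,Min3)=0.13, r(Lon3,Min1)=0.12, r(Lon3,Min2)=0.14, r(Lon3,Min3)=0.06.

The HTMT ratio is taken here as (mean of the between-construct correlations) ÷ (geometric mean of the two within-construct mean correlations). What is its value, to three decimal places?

0.227

Mean heterotrait r = 1.13/9 = 0.1256.
Mean within-Lon = 1.58/3 = 0.5267; mean within-Min = 1.75/3 = 0.5833.
Geometric mean = √(0.5267 × 0.5833) = 0.5543.
HTMT = 0.1256 / 0.5543 = 0.227.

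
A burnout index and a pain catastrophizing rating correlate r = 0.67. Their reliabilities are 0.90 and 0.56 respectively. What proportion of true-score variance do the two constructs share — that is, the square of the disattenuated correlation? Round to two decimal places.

0.89

Disattenuated r = 0.67 / √(0.90 × 0.56) = 0.67 / 0.7099 = 0.9438.
Shared true-score variance = 0.9438² = 0.8908 ≈ 0.89.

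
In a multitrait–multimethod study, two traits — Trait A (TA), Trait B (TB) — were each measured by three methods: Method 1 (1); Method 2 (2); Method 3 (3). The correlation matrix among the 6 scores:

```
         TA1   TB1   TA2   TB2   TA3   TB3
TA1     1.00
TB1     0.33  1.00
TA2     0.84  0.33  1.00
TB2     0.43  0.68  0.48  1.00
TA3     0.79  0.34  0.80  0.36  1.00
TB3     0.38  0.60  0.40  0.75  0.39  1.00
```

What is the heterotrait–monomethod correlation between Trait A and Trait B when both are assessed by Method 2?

Different traits, same method: r(TA2, TB2) = 0.48.

0.48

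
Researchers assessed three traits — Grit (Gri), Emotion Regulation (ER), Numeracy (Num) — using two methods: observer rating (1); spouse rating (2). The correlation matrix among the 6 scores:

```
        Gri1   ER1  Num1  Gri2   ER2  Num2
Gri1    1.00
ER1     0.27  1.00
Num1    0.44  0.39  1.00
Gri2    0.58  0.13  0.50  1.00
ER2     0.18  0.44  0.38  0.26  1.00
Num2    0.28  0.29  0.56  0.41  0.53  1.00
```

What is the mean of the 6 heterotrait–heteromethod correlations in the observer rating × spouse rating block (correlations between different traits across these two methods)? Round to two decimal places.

0.29

HTHM values (method 1 × method 2): 0.18, 0.28, 0.13, 0.29, 0.50, 0.38; mean = 1.76/6 = 0.29.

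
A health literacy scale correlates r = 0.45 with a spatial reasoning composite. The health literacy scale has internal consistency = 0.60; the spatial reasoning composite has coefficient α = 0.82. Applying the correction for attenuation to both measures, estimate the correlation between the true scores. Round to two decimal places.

r_true = r_obs / √(r_xx · r_yy) = 0.45 / √(0.60 × 0.82) = 0.45 / √0.4920 = 0.45 / 0.7014 ≈ 0.64.

0.64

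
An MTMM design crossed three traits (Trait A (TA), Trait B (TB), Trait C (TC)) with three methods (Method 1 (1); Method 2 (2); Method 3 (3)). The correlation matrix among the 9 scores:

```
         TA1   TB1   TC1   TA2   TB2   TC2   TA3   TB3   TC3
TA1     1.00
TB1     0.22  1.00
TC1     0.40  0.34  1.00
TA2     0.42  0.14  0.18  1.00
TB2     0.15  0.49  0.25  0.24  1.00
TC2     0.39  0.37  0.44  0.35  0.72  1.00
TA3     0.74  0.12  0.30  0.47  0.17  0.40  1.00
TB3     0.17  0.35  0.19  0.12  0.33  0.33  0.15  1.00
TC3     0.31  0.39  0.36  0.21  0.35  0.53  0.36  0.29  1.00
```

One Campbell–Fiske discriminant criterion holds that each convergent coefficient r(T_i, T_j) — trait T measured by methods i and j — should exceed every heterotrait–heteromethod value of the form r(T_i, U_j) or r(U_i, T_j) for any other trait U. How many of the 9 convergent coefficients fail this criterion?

3

Convergent coefficients and their comparison sets:
TA (methods 1·2): 0.42 vs {0.15, 0.14, 0.39, 0.18} → pass.
TA (methods 1·3): 0.74 vs {0.17, 0.12, 0.31, 0.30} → pass.
TA (methods 2·3): 0.47 vs {0.12, 0.17, 0.21, 0.40} → pass.
TB (methods 1·2): 0.49 vs {0.14, 0.15, 0.37, 0.25} → pass.
TB (methods 1·3): 0.35 vs {0.12, 0.17, 0.39, 0.19} → fail.
TB (methods 2·3): 0.33 vs {0.17, 0.12, 0.35, 0.33} → fail.
TC (methods 1·2): 0.44 vs {0.18, 0.39, 0.25, 0.37} → pass.
TC (methods 1·3): 0.36 vs {0.30, 0.31, 0.19, 0.39} → fail.
TC (methods 2·3): 0.53 vs {0.40, 0.21, 0.33, 0.35} → pass.
3 of 9 fail.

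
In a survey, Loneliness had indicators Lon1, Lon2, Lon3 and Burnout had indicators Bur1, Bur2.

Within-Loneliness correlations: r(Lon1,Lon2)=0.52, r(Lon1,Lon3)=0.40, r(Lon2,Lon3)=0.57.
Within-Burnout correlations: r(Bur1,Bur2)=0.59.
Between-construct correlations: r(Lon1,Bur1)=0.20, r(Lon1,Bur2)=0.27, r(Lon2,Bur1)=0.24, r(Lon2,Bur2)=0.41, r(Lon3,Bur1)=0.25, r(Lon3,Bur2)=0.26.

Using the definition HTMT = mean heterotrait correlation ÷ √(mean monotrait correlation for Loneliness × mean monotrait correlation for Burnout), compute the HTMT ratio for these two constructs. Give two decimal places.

Between-construct mean = 1.63/6 = 0.2717.
Mean within-Lon = 1.49/3 = 0.4967; mean within-Bur = 0.59/1 = 0.5900.
Geometric mean = √(0.4967 × 0.5900) = 0.5413.
HTMT = 0.2717 / 0.5413 = 0.50.

0.50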